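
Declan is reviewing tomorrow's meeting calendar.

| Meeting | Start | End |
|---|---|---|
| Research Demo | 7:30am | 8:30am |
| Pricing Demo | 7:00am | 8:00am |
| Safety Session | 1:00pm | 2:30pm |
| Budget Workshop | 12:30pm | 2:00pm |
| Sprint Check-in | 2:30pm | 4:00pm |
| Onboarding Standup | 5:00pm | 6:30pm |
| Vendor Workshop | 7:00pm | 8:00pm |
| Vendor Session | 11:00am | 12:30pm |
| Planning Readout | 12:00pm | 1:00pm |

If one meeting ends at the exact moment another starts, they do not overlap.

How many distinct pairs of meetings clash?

4

Sorted by start: Pricing Demo, Research Demo, Vendor Session, Planning Readout, Budget Workshop, Safety Session, Sprint Check-in, Onboarding Standup, Vendor Workshop.
Research Demo starts before Pricing Demo ends → Pricing Demo and Research Demo overlap.
Vendor Session starts after Pricing Demo ends — done with Pricing Demo.
Vendor Session starts after Research Demo ends — done with Research Demo.
Planning Readout starts before Vendor Session ends → Vendor Session and Planning Readout overlap.
Budget Workshop starts exactly when Vendor Session ends (back-to-back, no overlap) — done with Vendor Session.
Budget Workshop starts before Planning Readout ends → Planning Readout and Budget Workshop overlap.
Safety Session starts exactly when Planning Readout ends (back-to-back, no overlap) — done with Planning Readout.
Safety Session starts before Budget Workshop ends → Budget Workshop and Safety Session overlap.
Sprint Check-in starts after Budget Workshop ends — done with Budget Workshop.
Sprint Check-in starts exactly when Safety Session ends (back-to-back, no overlap) — done with Safety Session.
Onboarding Standup starts after Sprint Check-in ends — done with Sprint Check-in.
Vendor Workshop starts after Onboarding Standup ends.
Overlapping pairs: Budget Workshop & Planning Readout, Budget Workshop & Safety Session, Planning Readout & Vendor Session, Pricing Demo & Research Demo — 4 in total.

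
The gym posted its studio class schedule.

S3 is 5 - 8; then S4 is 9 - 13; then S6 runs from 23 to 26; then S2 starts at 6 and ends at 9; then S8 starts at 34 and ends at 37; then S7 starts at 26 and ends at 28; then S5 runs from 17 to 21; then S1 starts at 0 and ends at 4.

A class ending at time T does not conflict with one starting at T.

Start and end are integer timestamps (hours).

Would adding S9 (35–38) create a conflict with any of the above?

S1: ends 4 at or before S9 starts 35 → clear.
S3: ends 8 at or before S9 starts 35 → clear.
S2: ends 9 at or before S9 starts 35 → clear.
S4: ends 13 at or before S9 starts 35 → clear.
S5: ends 21 at or before S9 starts 35 → clear.
S6: ends 26 at or before S9 starts 35 → clear.
S7: ends 28 at or before S9 starts 35 → clear.
S8: starts 34 before S9 ends 38, and ends 37 after S9 starts 35 → overlap.
S9 overlaps S8.

Yes — it overlaps S8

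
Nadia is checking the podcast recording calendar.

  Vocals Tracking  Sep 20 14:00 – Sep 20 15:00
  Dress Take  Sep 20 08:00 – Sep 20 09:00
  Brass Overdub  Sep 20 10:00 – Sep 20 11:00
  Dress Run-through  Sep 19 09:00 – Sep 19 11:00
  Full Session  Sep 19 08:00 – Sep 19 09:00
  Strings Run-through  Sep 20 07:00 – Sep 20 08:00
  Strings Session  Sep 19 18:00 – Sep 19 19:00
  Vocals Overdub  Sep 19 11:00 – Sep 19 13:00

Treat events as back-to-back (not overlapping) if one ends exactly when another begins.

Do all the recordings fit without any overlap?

Yes

Sorted by start: Full Session, Dress Run-through, Vocals Overdub, Strings Session, Strings Run-through, Dress Take, Brass Overdub, Vocals Tracking.
Dress Run-through starts exactly when Full Session ends (back-to-back, no overlap), so nothing later overlaps Full Session either.
Vocals Overdub starts exactly when Dress Run-through ends (back-to-back, no overlap), so nothing later overlaps Dress Run-through either.
Strings Session starts after Vocals Overdub ends, so nothing later overlaps Vocals Overdub either.
Strings Run-through starts after Strings Session ends, so nothing later overlaps Strings Session either.
Dress Take starts exactly when Strings Run-through ends (back-to-back, no overlap), so nothing later overlaps Strings Run-through either.
Brass Overdub starts after Dress Take ends, so nothing later overlaps Dress Take either.
Vocals Tracking starts after Brass Overdub ends.
Every pair is clear; the schedule has no overlaps.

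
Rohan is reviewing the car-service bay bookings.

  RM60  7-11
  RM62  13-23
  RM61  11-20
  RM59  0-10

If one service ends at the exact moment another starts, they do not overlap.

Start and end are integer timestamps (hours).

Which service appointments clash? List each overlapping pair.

Sorted by start: RM59, RM60, RM61, RM62.
RM60 starts before RM59 ends → RM59 and RM60 overlap.
RM61 starts after RM59 ends — done with RM59.
RM61 starts exactly when RM60 ends (back-to-back, no overlap) — done with RM60.
RM62 starts before RM61 ends → RM61 and RM62 overlap.

RM59 & RM60, RM61 & RM62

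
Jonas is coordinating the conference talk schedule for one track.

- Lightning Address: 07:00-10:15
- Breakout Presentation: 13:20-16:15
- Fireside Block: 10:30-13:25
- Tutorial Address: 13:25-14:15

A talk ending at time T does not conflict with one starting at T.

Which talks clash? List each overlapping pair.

Breakout Presentation & Fireside Block, Breakout Presentation & Tutorial Address

Sorted by start: Lightning Address, Fireside Block, Breakout Presentation, Tutorial Address.
Fireside Block starts after Lightning Address ends, so Lightning Address has no further overlaps.
Breakout Presentation starts before Fireside Block ends → Fireside Block and Breakout Presentation overlap.
Tutorial Address starts exactly when Fireside Block ends (back-to-back, no overlap).
Tutorial Address starts before Breakout Presentation ends → Breakout Presentation and Tutorial Address overlap.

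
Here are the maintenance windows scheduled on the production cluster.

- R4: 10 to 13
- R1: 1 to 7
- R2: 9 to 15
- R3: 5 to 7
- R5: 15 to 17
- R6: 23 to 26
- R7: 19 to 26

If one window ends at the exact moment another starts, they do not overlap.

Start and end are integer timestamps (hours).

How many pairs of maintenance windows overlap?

Sorted by start: R1, R3, R2, R4, R5, R7, R6.
R3 starts before R1 ends → R1 and R3 overlap.
R2 starts after R1 ends; R1 is clear from here.
R2 starts after R3 ends; R3 is clear from here.
R4 starts before R2 ends → R2 and R4 overlap.
R5 starts exactly when R2 ends (back-to-back, no overlap); R2 is clear from here.
R5 starts after R4 ends; R4 is clear from here.
R7 starts after R5 ends; R5 is clear from here.
R6 starts before R7 ends → R7 and R6 overlap.
Overlapping pairs: R1 & R3, R2 & R4, R6 & R7 — 3 in total.

3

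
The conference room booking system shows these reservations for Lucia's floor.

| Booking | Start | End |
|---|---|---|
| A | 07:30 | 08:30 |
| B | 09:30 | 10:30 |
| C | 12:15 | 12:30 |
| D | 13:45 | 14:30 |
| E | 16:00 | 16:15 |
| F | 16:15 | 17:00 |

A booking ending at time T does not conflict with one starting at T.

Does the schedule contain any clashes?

No

Sorted by start: A, B, C, D, E, F.
B starts after A ends, so A has no further overlaps.
C starts after B ends, so B has no further overlaps.
D starts after C ends, so C has no further overlaps.
E starts after D ends, so D has no further overlaps.
F starts exactly when E ends (back-to-back, no overlap).
Every pair is clear; the schedule has no overlaps.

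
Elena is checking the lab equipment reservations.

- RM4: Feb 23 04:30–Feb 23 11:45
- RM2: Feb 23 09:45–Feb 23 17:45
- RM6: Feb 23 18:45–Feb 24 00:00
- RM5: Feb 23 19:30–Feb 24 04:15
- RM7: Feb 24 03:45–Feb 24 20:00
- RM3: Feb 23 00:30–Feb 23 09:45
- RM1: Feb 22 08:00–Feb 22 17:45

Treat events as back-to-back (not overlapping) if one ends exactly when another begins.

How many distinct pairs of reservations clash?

4

Sorted by start: RM1, RM3, RM4, RM2, RM6, RM5, RM7.
RM3 starts after RM1 ends; RM1 is clear from here.
RM4 starts before RM3 ends → RM3 and RM4 overlap.
RM2 starts exactly when RM3 ends (back-to-back, no overlap); RM3 is clear from here.
RM2 starts before RM4 ends → RM4 and RM2 overlap.
RM6 starts after RM4 ends; RM4 is clear from here.
RM6 starts after RM2 ends; RM2 is clear from here.
RM5 starts before RM6 ends → RM6 and RM5 overlap.
RM7 starts after RM6 ends.
RM7 starts before RM5 ends → RM5 and RM7 overlap.
Overlapping pairs: RM2 & RM4, RM3 & RM4, RM5 & RM6, RM5 & RM7 — 4 in total.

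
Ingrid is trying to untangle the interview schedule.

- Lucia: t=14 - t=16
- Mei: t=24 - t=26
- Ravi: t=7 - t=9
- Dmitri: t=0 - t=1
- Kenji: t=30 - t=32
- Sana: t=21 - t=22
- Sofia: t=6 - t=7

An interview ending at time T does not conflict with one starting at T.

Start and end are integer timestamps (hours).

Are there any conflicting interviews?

Sorted by start: Dmitri, Sofia, Ravi, Lucia, Sana, Mei, Kenji.
Sofia starts after Dmitri ends — done with Dmitri.
Ravi starts exactly when Sofia ends (back-to-back, no overlap) — done with Sofia.
Lucia starts after Ravi ends — done with Ravi.
Sana starts after Lucia ends — done with Lucia.
Mei starts after Sana ends — done with Sana.
Kenji starts after Mei ends.
Every pair is clear; the schedule has no overlaps.

No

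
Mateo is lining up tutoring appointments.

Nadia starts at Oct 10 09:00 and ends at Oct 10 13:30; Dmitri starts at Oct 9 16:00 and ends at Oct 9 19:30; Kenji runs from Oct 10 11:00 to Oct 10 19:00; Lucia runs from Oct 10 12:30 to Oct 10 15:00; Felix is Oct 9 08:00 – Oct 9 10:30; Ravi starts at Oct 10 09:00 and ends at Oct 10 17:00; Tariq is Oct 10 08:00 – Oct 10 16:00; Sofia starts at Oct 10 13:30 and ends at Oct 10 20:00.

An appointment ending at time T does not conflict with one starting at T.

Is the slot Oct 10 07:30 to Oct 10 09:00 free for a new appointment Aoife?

Felix: ends Oct 9 10:30 at or before Aoife starts Oct 10 07:30 → clear.
Dmitri: ends Oct 9 19:30 at or before Aoife starts Oct 10 07:30 → clear.
Tariq: starts Oct 10 08:00 before Aoife ends Oct 10 09:00, and ends Oct 10 16:00 after Aoife starts Oct 10 07:30 → overlap.
Ravi: starts Oct 10 09:00 at or after Aoife ends Oct 10 09:00 → clear.
Nadia: starts Oct 10 09:00 at or after Aoife ends Oct 10 09:00 → clear.
Kenji: starts Oct 10 11:00 at or after Aoife ends Oct 10 09:00 → clear.
Lucia: starts Oct 10 12:30 at or after Aoife ends Oct 10 09:00 → clear.
Sofia: starts Oct 10 13:30 at or after Aoife ends Oct 10 09:00 → clear.
Aoife overlaps Tariq.

No — it overlaps Tariq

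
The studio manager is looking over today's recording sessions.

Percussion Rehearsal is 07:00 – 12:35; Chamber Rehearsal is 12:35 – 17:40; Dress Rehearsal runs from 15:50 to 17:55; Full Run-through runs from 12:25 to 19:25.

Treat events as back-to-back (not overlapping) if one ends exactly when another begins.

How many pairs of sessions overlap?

4

Sorted by start: Percussion Rehearsal, Full Run-through, Chamber Rehearsal, Dress Rehearsal.
Full Run-through starts before Percussion Rehearsal ends → Percussion Rehearsal and Full Run-through overlap.
Chamber Rehearsal starts exactly when Percussion Rehearsal ends (back-to-back, no overlap), so nothing later overlaps Percussion Rehearsal either.
Chamber Rehearsal starts before Full Run-through ends → Full Run-through and Chamber Rehearsal overlap.
Dress Rehearsal starts before Full Run-through ends → Full Run-through and Dress Rehearsal overlap.
Dress Rehearsal starts before Chamber Rehearsal ends → Chamber Rehearsal and Dress Rehearsal overlap.
Overlapping pairs: Chamber Rehearsal & Dress Rehearsal, Chamber Rehearsal & Full Run-through, Dress Rehearsal & Full Run-through, Full Run-through & Percussion Rehearsal — 4 in total.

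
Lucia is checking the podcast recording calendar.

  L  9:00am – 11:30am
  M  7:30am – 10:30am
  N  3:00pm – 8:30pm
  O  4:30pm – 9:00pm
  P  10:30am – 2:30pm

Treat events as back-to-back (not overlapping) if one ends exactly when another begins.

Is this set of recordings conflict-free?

Sorted by start: M, L, P, N, O.
L starts before M ends → M and L overlap.
That's a conflict, so the schedule is not conflict-free.

No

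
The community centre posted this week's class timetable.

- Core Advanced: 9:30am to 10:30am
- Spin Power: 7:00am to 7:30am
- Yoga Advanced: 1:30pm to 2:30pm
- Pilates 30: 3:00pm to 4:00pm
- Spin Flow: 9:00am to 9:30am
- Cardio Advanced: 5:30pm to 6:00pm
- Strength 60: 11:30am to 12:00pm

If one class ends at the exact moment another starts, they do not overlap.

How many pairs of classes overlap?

Sorted by start: Spin Power, Spin Flow, Core Advanced, Strength 60, Yoga Advanced, Pilates 30, Cardio Advanced.
Spin Flow starts after Spin Power ends; Spin Power is clear from here.
Core Advanced starts exactly when Spin Flow ends (back-to-back, no overlap); Spin Flow is clear from here.
Strength 60 starts after Core Advanced ends; Core Advanced is clear from here.
Yoga Advanced starts after Strength 60 ends; Strength 60 is clear from here.
Pilates 30 starts after Yoga Advanced ends; Yoga Advanced is clear from here.
Cardio Advanced starts after Pilates 30 ends.
No pair overlaps.

0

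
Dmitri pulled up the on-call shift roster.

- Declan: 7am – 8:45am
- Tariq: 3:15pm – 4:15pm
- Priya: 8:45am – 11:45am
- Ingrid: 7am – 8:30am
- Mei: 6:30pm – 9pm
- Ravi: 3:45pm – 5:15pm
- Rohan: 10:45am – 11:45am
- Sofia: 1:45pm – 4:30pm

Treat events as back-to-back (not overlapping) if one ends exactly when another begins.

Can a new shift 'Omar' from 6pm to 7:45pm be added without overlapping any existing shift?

Declan: ends 8:45am at or before Omar starts 6pm → clear.
Ingrid: ends 8:30am at or before Omar starts 6pm → clear.
Priya: ends 11:45am at or before Omar starts 6pm → clear.
Rohan: ends 11:45am at or before Omar starts 6pm → clear.
Sofia: ends 4:30pm at or before Omar starts 6pm → clear.
Tariq: ends 4:15pm at or before Omar starts 6pm → clear.
Ravi: ends 5:15pm at or before Omar starts 6pm → clear.
Mei: starts 6:30pm before Omar ends 7:45pm, and ends 9pm after Omar starts 6pm → overlap.
Omar overlaps Mei.

No — it overlaps Mei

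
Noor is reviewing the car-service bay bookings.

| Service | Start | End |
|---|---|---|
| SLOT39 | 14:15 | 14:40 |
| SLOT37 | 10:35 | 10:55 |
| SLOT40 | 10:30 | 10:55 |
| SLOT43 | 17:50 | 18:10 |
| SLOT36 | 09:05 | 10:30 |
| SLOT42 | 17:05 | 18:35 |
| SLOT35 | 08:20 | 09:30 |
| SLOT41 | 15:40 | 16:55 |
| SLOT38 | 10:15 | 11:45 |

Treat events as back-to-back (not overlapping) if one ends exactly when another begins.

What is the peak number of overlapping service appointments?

3

Sweep the timeline, counting +1 at each start and −1 at each end (ends before starts at a tie):
08:20 start SLOT35 → 1
09:05 start SLOT36 → 2
09:30 end SLOT35 → 1
10:15 start SLOT38 → 2
10:30 end SLOT36 → 1
10:30 start SLOT40 → 2
10:35 start SLOT37 → 3
10:55 end SLOT37 → 2
10:55 end SLOT40 → 1
11:45 end SLOT38 → 0
14:15 start SLOT39 → 1
14:40 end SLOT39 → 0
15:40 start SLOT41 → 1
16:55 end SLOT41 → 0
17:05 start SLOT42 → 1
17:50 start SLOT43 → 2
18:10 end SLOT43 → 1
18:35 end SLOT42 → 0
Peak is 3, at 10:35 (SLOT37, SLOT38, SLOT40).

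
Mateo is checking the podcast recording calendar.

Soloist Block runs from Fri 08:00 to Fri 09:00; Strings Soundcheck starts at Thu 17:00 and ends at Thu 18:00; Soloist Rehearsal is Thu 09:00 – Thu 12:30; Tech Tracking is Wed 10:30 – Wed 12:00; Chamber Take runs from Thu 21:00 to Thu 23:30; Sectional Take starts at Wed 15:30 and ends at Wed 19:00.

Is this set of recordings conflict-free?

Yes

Sorted by start: Tech Tracking, Sectional Take, Soloist Rehearsal, Strings Soundcheck, Chamber Take, Soloist Block.
Sectional Take starts after Tech Tracking ends, so Tech Tracking has no further overlaps.
Soloist Rehearsal starts after Sectional Take ends, so Sectional Take has no further overlaps.
Strings Soundcheck starts after Soloist Rehearsal ends, so Soloist Rehearsal has no further overlaps.
Chamber Take starts after Strings Soundcheck ends, so Strings Soundcheck has no further overlaps.
Soloist Block starts after Chamber Take ends.
Every pair is clear; the schedule has no overlaps.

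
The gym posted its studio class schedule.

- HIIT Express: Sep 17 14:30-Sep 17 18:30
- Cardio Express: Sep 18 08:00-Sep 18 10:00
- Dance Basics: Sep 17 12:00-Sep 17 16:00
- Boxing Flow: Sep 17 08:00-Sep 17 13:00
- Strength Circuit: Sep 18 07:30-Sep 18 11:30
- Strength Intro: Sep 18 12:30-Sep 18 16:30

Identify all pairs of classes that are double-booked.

Sorted by start: Boxing Flow, Dance Basics, HIIT Express, Strength Circuit, Cardio Express, Strength Intro.
Dance Basics starts before Boxing Flow ends → Boxing Flow and Dance Basics overlap.
HIIT Express starts after Boxing Flow ends, so nothing later overlaps Boxing Flow either.
HIIT Express starts before Dance Basics ends → Dance Basics and HIIT Express overlap.
Strength Circuit starts after Dance Basics ends, so nothing later overlaps Dance Basics either.
Strength Circuit starts after HIIT Express ends, so nothing later overlaps HIIT Express either.
Cardio Express starts before Strength Circuit ends → Strength Circuit and Cardio Express overlap.
Strength Intro starts after Strength Circuit ends.
Strength Intro starts after Cardio Express ends.

Boxing Flow & Dance Basics, Cardio Express & Strength Circuit, Dance Basics & HIIT Express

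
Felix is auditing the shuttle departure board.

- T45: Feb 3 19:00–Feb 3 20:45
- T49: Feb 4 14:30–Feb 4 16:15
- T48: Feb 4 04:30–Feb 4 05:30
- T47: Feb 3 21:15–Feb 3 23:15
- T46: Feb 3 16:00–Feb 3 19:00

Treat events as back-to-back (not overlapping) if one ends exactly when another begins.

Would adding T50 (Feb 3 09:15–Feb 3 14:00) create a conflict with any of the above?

T46: starts Feb 3 16:00 at or after T50 ends Feb 3 14:00 → clear.
T45: starts Feb 3 19:00 at or after T50 ends Feb 3 14:00 → clear.
T47: starts Feb 3 21:15 at or after T50 ends Feb 3 14:00 → clear.
T48: starts Feb 4 04:30 at or after T50 ends Feb 3 14:00 → clear.
T49: starts Feb 4 14:30 at or after T50 ends Feb 3 14:00 → clear.

No — it doesn't clash with anything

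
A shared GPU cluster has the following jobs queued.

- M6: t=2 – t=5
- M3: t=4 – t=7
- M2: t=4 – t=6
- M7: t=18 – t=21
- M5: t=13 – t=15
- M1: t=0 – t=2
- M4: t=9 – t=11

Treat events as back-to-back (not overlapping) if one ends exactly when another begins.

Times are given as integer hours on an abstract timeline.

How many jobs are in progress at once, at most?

3

Sort all start/end points and keep a running count:
t=0 start M1 → 1
t=2 end M1 → 0
t=2 start M6 → 1
t=4 start M2 → 2
t=4 start M3 → 3
t=5 end M6 → 2
t=6 end M2 → 1
t=7 end M3 → 0
t=9 start M4 → 1
t=11 end M4 → 0
t=13 start M5 → 1
t=15 end M5 → 0
t=18 start M7 → 1
t=21 end M7 → 0
Peak is 3, at t=4 (M2, M3, M6).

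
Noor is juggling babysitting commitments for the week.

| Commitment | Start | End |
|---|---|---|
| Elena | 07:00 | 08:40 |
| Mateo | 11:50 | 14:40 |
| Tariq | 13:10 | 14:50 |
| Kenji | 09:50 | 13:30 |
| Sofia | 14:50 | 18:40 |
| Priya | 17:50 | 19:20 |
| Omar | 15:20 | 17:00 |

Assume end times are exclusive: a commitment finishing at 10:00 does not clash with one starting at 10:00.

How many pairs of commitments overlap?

Sorted by start: Elena, Kenji, Mateo, Tariq, Sofia, Omar, Priya.
Kenji starts after Elena ends, so Elena has no further overlaps.
Mateo starts before Kenji ends → Kenji and Mateo overlap.
Tariq starts before Kenji ends → Kenji and Tariq overlap.
Sofia starts after Kenji ends, so Kenji has no further overlaps.
Tariq starts before Mateo ends → Mateo and Tariq overlap.
Sofia starts after Mateo ends, so Mateo has no further overlaps.
Sofia starts exactly when Tariq ends (back-to-back, no overlap), so Tariq has no further overlaps.
Omar starts before Sofia ends → Sofia and Omar overlap.
Priya starts before Sofia ends → Sofia and Priya overlap.
Priya starts after Omar ends.
Overlapping pairs: Kenji & Mateo, Kenji & Tariq, Mateo & Tariq, Omar & Sofia, Priya & Sofia — 5 in total.

5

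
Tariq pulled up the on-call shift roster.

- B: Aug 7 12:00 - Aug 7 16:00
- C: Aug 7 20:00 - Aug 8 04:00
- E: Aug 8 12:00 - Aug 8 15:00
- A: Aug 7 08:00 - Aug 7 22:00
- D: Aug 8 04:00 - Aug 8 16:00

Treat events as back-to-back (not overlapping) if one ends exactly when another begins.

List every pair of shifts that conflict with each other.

A & B, A & C, D & E

Sorted by start: A, B, C, D, E.
B starts before A ends → A and B overlap.
C starts before A ends → A and C overlap.
D starts after A ends — done with A.
C starts after B ends — done with B.
D starts exactly when C ends (back-to-back, no overlap) — done with C.
E starts before D ends → D and E overlap.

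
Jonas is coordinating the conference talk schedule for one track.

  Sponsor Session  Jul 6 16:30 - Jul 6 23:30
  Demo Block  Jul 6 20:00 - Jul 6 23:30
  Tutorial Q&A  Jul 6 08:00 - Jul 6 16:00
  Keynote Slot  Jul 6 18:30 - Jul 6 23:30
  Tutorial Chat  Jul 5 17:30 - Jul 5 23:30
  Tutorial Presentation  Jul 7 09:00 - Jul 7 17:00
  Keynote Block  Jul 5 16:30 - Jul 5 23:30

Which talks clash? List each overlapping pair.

Sorted by start: Keynote Block, Tutorial Chat, Tutorial Q&A, Sponsor Session, Keynote Slot, Demo Block, Tutorial Presentation.
Tutorial Chat starts before Keynote Block ends → Keynote Block and Tutorial Chat overlap.
Tutorial Q&A starts after Keynote Block ends — done with Keynote Block.
Tutorial Q&A starts after Tutorial Chat ends — done with Tutorial Chat.
Sponsor Session starts after Tutorial Q&A ends — done with Tutorial Q&A.
Keynote Slot starts before Sponsor Session ends → Sponsor Session and Keynote Slot overlap.
Demo Block starts before Sponsor Session ends → Sponsor Session and Demo Block overlap.
Tutorial Presentation starts after Sponsor Session ends.
Demo Block starts before Keynote Slot ends → Keynote Slot and Demo Block overlap.
Tutorial Presentation starts after Keynote Slot ends.
Tutorial Presentation starts after Demo Block ends.

Demo Block & Keynote Slot, Demo Block & Sponsor Session, Keynote Block & Tutorial Chat, Keynote Slot & Sponsor Session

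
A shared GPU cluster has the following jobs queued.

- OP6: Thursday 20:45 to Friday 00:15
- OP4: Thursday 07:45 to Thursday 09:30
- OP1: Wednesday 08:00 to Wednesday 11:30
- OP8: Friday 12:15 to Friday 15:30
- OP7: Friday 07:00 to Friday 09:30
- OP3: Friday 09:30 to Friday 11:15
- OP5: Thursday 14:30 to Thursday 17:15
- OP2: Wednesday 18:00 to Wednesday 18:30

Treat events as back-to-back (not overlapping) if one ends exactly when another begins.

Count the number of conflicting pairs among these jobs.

0

Check each pair: they overlap iff neither finishes before the other starts.
Sorted by start: OP1, OP2, OP4, OP5, OP6, OP7, OP3, OP8.
OP2 starts after OP1 ends, so OP1 has no further overlaps.
OP4 starts after OP2 ends, so OP2 has no further overlaps.
OP5 starts after OP4 ends, so OP4 has no further overlaps.
OP6 starts after OP5 ends, so OP5 has no further overlaps.
OP7 starts after OP6 ends, so OP6 has no further overlaps.
OP3 starts exactly when OP7 ends (back-to-back, no overlap), so OP7 has no further overlaps.
OP8 starts after OP3 ends.
No pair overlaps.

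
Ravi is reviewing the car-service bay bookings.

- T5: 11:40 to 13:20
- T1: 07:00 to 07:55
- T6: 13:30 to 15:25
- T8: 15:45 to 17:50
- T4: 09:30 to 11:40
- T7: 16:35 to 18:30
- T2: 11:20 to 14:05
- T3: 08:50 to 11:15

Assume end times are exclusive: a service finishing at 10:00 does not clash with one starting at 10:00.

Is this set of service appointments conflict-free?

Sorted by start: T1, T3, T4, T2, T5, T6, T8, T7.
T3 starts after T1 ends — done with T1.
T4 starts before T3 ends → T3 and T4 overlap.
That's a conflict, so the schedule is not conflict-free.

No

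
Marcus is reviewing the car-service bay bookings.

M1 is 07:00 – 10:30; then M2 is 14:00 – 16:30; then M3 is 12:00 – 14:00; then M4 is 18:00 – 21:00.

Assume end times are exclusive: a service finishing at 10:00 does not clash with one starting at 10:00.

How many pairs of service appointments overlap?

0

Sorted by start: M1, M3, M2, M4.
M3 starts after M1 ends, so M1 has no further overlaps.
M2 starts exactly when M3 ends (back-to-back, no overlap), so M3 has no further overlaps.
M4 starts after M2 ends.
No pair overlaps.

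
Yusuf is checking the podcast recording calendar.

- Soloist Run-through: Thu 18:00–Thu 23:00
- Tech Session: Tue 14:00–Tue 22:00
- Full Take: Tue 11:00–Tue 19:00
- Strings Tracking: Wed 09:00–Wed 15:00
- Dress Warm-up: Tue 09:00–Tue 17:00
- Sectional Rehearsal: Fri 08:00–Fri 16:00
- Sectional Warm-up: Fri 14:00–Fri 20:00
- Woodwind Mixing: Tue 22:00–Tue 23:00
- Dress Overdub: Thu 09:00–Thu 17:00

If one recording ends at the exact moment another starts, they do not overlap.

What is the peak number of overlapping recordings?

3

Walk through starts and ends in time order (an end at T is processed before a start at T):
Tue 09:00 start Dress Warm-up → 1
Tue 11:00 start Full Take → 2
Tue 14:00 start Tech Session → 3
Tue 17:00 end Dress Warm-up → 2
Tue 19:00 end Full Take → 1
Tue 22:00 end Tech Session → 0
Tue 22:00 start Woodwind Mixing → 1
Tue 23:00 end Woodwind Mixing → 0
Wed 09:00 start Strings Tracking → 1
Wed 15:00 end Strings Tracking → 0
Thu 09:00 start Dress Overdub → 1
Thu 17:00 end Dress Overdub → 0
Thu 18:00 start Soloist Run-through → 1
Thu 23:00 end Soloist Run-through → 0
Fri 08:00 start Sectional Rehearsal → 1
Fri 14:00 start Sectional Warm-up → 2
Fri 16:00 end Sectional Rehearsal → 1
Fri 20:00 end Sectional Warm-up → 0
Peak is 3, at Tue 14:00 (Dress Warm-up, Full Take, Tech Session).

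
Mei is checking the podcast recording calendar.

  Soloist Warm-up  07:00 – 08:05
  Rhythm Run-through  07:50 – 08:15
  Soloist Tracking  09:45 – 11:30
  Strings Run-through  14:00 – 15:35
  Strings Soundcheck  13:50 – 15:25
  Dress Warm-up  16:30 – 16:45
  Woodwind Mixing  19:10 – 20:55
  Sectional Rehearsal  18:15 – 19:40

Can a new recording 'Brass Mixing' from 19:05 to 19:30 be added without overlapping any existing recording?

No — it overlaps Sectional Rehearsal, Woodwind Mixing

Soloist Warm-up: ends 08:05 at or before Brass Mixing starts 19:05 → clear.
Rhythm Run-through: ends 08:15 at or before Brass Mixing starts 19:05 → clear.
Soloist Tracking: ends 11:30 at or before Brass Mixing starts 19:05 → clear.
Strings Soundcheck: ends 15:25 at or before Brass Mixing starts 19:05 → clear.
Strings Run-through: ends 15:35 at or before Brass Mixing starts 19:05 → clear.
Dress Warm-up: ends 16:45 at or before Brass Mixing starts 19:05 → clear.
Sectional Rehearsal: starts 18:15 before Brass Mixing ends 19:30, and ends 19:40 after Brass Mixing starts 19:05 → overlap.
Woodwind Mixing: starts 19:10 before Brass Mixing ends 19:30, and ends 20:55 after Brass Mixing starts 19:05 → overlap.
Brass Mixing overlaps Woodwind Mixing, Sectional Rehearsal.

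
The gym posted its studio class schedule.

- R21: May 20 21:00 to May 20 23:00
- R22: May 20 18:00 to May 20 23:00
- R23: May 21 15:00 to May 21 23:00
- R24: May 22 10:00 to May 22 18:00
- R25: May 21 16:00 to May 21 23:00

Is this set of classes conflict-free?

No

Sorted by start: R22, R21, R23, R25, R24.
R21 starts before R22 ends → R22 and R21 overlap.
That's a conflict, so the schedule is not conflict-free.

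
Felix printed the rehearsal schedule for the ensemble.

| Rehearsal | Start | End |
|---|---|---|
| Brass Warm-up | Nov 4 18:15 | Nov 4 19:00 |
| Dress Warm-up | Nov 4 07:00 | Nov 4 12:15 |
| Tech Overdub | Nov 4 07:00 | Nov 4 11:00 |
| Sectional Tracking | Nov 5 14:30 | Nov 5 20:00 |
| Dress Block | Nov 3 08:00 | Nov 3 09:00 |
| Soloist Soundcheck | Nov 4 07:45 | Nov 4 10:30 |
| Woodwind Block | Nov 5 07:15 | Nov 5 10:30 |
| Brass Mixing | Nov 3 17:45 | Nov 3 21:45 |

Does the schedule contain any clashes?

Yes

Sorted by start: Dress Block, Brass Mixing, Tech Overdub, Dress Warm-up, Soloist Soundcheck, Brass Warm-up, Woodwind Block, Sectional Tracking.
Brass Mixing starts after Dress Block ends — done with Dress Block.
Tech Overdub starts after Brass Mixing ends — done with Brass Mixing.
Dress Warm-up starts before Tech Overdub ends → Tech Overdub and Dress Warm-up overlap.
That's a conflict, so the schedule is not conflict-free.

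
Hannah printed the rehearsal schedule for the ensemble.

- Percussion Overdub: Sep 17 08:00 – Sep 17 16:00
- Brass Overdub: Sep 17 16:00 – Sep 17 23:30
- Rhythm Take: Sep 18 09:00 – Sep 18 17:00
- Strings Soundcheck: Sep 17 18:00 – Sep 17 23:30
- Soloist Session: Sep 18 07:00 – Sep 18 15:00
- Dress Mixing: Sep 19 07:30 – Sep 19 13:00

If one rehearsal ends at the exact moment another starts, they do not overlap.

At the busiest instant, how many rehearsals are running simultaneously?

2

Walk through starts and ends in time order (an end at T is processed before a start at T):
Sep 17 08:00 start Percussion Overdub → 1
Sep 17 16:00 end Percussion Overdub → 0
Sep 17 16:00 start Brass Overdub → 1
Sep 17 18:00 start Strings Soundcheck → 2
Sep 17 23:30 end Brass Overdub → 1
Sep 17 23:30 end Strings Soundcheck → 0
Sep 18 07:00 start Soloist Session → 1
Sep 18 09:00 start Rhythm Take → 2
Sep 18 15:00 end Soloist Session → 1
Sep 18 17:00 end Rhythm Take → 0
Sep 19 07:30 start Dress Mixing → 1
Sep 19 13:00 end Dress Mixing → 0
Peak is 2, at Sep 17 18:00 (Brass Overdub, Strings Soundcheck).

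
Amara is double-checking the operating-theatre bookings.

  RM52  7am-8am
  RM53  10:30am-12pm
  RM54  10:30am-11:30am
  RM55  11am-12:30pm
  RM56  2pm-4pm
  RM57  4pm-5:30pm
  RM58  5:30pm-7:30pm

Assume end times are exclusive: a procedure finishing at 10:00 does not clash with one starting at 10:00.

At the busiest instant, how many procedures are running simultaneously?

Sweep the timeline, counting +1 at each start and −1 at each end (ends before starts at a tie):
7am start RM52 → 1
8am end RM52 → 0
10:30am start RM53 → 1
10:30am start RM54 → 2
11am start RM55 → 3
11:30am end RM54 → 2
12pm end RM53 → 1
12:30pm end RM55 → 0
2pm start RM56 → 1
4pm end RM56 → 0
4pm start RM57 → 1
5:30pm end RM57 → 0
5:30pm start RM58 → 1
7:30pm end RM58 → 0
Peak is 3, at 11am (RM53, RM54, RM55).

3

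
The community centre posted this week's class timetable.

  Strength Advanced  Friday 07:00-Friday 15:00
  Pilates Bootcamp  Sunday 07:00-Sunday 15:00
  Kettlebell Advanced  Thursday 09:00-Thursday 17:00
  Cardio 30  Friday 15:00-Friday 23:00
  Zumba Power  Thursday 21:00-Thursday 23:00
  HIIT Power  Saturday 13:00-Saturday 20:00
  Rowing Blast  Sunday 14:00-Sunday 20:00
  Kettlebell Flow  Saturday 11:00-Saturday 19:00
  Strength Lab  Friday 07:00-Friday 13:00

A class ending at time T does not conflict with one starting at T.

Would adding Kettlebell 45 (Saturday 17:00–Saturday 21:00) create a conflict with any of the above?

Kettlebell Advanced: ends Thursday 17:00 at or before Kettlebell 45 starts Saturday 17:00 → clear.
Zumba Power: ends Thursday 23:00 at or before Kettlebell 45 starts Saturday 17:00 → clear.
Strength Lab: ends Friday 13:00 at or before Kettlebell 45 starts Saturday 17:00 → clear.
Strength Advanced: ends Friday 15:00 at or before Kettlebell 45 starts Saturday 17:00 → clear.
Cardio 30: ends Friday 23:00 at or before Kettlebell 45 starts Saturday 17:00 → clear.
Kettlebell Flow: starts Saturday 11:00 before Kettlebell 45 ends Saturday 21:00, and ends Saturday 19:00 after Kettlebell 45 starts Saturday 17:00 → overlap.
HIIT Power: starts Saturday 13:00 before Kettlebell 45 ends Saturday 21:00, and ends Saturday 20:00 after Kettlebell 45 starts Saturday 17:00 → overlap.
Pilates Bootcamp: starts Sunday 07:00 at or after Kettlebell 45 ends Saturday 21:00 → clear.
Rowing Blast: starts Sunday 14:00 at or after Kettlebell 45 ends Saturday 21:00 → clear.
Kettlebell 45 overlaps Kettlebell Flow, HIIT Power.

Yes — it overlaps HIIT Power, Kettlebell Flow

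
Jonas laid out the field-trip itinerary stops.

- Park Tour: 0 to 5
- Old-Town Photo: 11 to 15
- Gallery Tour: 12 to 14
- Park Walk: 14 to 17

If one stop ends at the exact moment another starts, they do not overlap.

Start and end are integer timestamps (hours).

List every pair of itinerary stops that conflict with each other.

Sorted by start: Park Tour, Old-Town Photo, Gallery Tour, Park Walk.
Old-Town Photo starts after Park Tour ends, so nothing later overlaps Park Tour either.
Gallery Tour starts before Old-Town Photo ends → Old-Town Photo and Gallery Tour overlap.
Park Walk starts before Old-Town Photo ends → Old-Town Photo and Park Walk overlap.
Park Walk starts exactly when Gallery Tour ends (back-to-back, no overlap).

Gallery Tour & Old-Town Photo, Old-Town Photo & Park Walk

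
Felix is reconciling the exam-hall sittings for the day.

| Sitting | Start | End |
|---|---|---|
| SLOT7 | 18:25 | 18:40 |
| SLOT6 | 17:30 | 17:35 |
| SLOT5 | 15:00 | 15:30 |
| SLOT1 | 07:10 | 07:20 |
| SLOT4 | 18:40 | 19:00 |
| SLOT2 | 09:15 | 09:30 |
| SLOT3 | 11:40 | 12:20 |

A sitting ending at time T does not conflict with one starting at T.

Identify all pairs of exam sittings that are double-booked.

Check each pair: they overlap iff neither finishes before the other starts.
Sorted by start: SLOT1, SLOT2, SLOT3, SLOT5, SLOT6, SLOT7, SLOT4.
SLOT2 starts after SLOT1 ends — done with SLOT1.
SLOT3 starts after SLOT2 ends — done with SLOT2.
SLOT5 starts after SLOT3 ends — done with SLOT3.
SLOT6 starts after SLOT5 ends — done with SLOT5.
SLOT7 starts after SLOT6 ends — done with SLOT6.
SLOT4 starts exactly when SLOT7 ends (back-to-back, no overlap).

no overlapping pairs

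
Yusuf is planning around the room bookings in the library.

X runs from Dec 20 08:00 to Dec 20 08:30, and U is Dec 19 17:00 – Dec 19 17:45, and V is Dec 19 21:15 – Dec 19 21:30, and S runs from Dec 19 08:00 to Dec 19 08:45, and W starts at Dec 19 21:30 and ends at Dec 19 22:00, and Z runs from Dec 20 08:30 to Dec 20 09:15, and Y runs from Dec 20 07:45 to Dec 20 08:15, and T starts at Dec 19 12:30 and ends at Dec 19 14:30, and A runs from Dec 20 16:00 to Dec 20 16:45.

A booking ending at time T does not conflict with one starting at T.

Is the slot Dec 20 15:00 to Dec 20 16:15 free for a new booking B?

No — it overlaps A

S: ends Dec 19 08:45 at or before B starts Dec 20 15:00 → clear.
T: ends Dec 19 14:30 at or before B starts Dec 20 15:00 → clear.
U: ends Dec 19 17:45 at or before B starts Dec 20 15:00 → clear.
V: ends Dec 19 21:30 at or before B starts Dec 20 15:00 → clear.
W: ends Dec 19 22:00 at or before B starts Dec 20 15:00 → clear.
Y: ends Dec 20 08:15 at or before B starts Dec 20 15:00 → clear.
X: ends Dec 20 08:30 at or before B starts Dec 20 15:00 → clear.
Z: ends Dec 20 09:15 at or before B starts Dec 20 15:00 → clear.
A: starts Dec 20 16:00 before B ends Dec 20 16:15, and ends Dec 20 16:45 after B starts Dec 20 15:00 → overlap.
B overlaps A.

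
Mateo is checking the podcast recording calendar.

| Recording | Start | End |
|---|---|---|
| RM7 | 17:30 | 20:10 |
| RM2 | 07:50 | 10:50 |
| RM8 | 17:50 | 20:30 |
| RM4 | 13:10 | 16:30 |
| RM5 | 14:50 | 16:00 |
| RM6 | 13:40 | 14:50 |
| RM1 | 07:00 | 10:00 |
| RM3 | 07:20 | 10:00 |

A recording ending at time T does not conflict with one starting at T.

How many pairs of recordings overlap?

Check each pair: they overlap iff neither finishes before the other starts.
Sorted by start: RM1, RM3, RM2, RM4, RM6, RM5, RM7, RM8.
RM3 starts before RM1 ends → RM1 and RM3 overlap.
RM2 starts before RM1 ends → RM1 and RM2 overlap.
RM4 starts after RM1 ends; RM1 is clear from here.
RM2 starts before RM3 ends → RM3 and RM2 overlap.
RM4 starts after RM3 ends; RM3 is clear from here.
RM4 starts after RM2 ends; RM2 is clear from here.
RM6 starts before RM4 ends → RM4 and RM6 overlap.
RM5 starts before RM4 ends → RM4 and RM5 overlap.
RM7 starts after RM4 ends; RM4 is clear from here.
RM5 starts exactly when RM6 ends (back-to-back, no overlap); RM6 is clear from here.
RM7 starts after RM5 ends; RM5 is clear from here.
RM8 starts before RM7 ends → RM7 and RM8 overlap.
Overlapping pairs: RM1 & RM2, RM1 & RM3, RM2 & RM3, RM4 & RM5, RM4 & RM6, RM7 & RM8 — 6 in total.

6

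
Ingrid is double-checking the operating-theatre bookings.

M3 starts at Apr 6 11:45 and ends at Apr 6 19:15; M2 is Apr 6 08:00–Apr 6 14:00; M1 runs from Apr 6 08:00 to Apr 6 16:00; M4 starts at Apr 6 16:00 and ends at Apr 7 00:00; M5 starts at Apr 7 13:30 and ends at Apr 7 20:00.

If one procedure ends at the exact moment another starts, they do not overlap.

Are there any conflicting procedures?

Yes

Two intervals overlap when each starts before the other ends.
Sorted by start: M1, M2, M3, M4, M5.
M2 starts before M1 ends → M1 and M2 overlap.
That's a conflict, so the schedule is not conflict-free.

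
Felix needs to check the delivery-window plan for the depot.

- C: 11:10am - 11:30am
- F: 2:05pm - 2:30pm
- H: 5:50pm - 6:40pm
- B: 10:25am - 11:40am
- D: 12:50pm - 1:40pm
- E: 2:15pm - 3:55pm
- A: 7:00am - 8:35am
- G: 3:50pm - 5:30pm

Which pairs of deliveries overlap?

Sorted by start: A, B, C, D, F, E, G, H.
B starts after A ends — done with A.
C starts before B ends → B and C overlap.
D starts after B ends — done with B.
D starts after C ends — done with C.
F starts after D ends — done with D.
E starts before F ends → F and E overlap.
G starts after F ends — done with F.
G starts before E ends → E and G overlap.
H starts after E ends.
H starts after G ends.

B & C, E & F, E & G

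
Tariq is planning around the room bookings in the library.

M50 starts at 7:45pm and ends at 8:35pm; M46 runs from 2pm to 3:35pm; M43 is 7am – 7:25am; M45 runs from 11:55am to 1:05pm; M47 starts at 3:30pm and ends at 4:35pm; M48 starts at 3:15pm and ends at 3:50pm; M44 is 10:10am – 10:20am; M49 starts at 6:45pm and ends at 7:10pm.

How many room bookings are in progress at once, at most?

Walk through starts and ends in time order (an end at T is processed before a start at T):
7am start M43 → 1
7:25am end M43 → 0
10:10am start M44 → 1
10:20am end M44 → 0
11:55am start M45 → 1
1:05pm end M45 → 0
2pm start M46 → 1
3:15pm start M48 → 2
3:30pm start M47 → 3
3:35pm end M46 → 2
3:50pm end M48 → 1
4:35pm end M47 → 0
6:45pm start M49 → 1
7:10pm end M49 → 0
7:45pm start M50 → 1
8:35pm end M50 → 0
Peak is 3, at 3:30pm (M46, M47, M48).

3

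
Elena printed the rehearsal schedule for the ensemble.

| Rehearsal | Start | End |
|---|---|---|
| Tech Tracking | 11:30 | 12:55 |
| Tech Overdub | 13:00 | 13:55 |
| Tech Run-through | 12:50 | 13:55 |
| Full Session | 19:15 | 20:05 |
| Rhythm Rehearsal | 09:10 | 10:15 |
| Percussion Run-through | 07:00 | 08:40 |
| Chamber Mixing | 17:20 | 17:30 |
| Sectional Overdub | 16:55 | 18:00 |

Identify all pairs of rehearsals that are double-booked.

Chamber Mixing & Sectional Overdub, Tech Overdub & Tech Run-through, Tech Run-through & Tech Tracking

Check each pair: they overlap iff neither finishes before the other starts.
Sorted by start: Percussion Run-through, Rhythm Rehearsal, Tech Tracking, Tech Run-through, Tech Overdub, Sectional Overdub, Chamber Mixing, Full Session.
Rhythm Rehearsal starts after Percussion Run-through ends — done with Percussion Run-through.
Tech Tracking starts after Rhythm Rehearsal ends — done with Rhythm Rehearsal.
Tech Run-through starts before Tech Tracking ends → Tech Tracking and Tech Run-through overlap.
Tech Overdub starts after Tech Tracking ends — done with Tech Tracking.
Tech Overdub starts before Tech Run-through ends → Tech Run-through and Tech Overdub overlap.
Sectional Overdub starts after Tech Run-through ends — done with Tech Run-through.
Sectional Overdub starts after Tech Overdub ends — done with Tech Overdub.
Chamber Mixing starts before Sectional Overdub ends → Sectional Overdub and Chamber Mixing overlap.
Full Session starts after Sectional Overdub ends.
Full Session starts after Chamber Mixing ends.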